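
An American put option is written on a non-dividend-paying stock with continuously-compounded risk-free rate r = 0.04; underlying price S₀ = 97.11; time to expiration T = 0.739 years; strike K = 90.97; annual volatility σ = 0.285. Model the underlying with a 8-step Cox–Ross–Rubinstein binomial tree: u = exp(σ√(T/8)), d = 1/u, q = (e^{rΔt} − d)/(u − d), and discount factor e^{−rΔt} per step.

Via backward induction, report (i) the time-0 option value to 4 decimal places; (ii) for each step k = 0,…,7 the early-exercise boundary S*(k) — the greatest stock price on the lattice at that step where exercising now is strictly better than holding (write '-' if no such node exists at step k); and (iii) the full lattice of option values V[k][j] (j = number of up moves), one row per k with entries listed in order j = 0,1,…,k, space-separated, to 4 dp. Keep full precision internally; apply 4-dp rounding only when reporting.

price = 5.6614
boundary = - - - - 68.6734 62.9752 68.6734 74.8871
tree:
5.6614
8.3788 2.9827
12.0378 4.7775 1.2077
16.7088 7.4503 2.1369 0.2864
22.2966 11.2380 3.7133 0.5745 0.0000
27.9948 16.2548 6.2984 1.1526 0.0000 0.0000
33.2202 22.2966 10.3262 2.3124 0.0000 0.0000 0.0000
38.0120 27.9948 16.0829 4.6390 0.0000 0.0000 0.0000 0.0000
42.4062 33.2202 22.2966 9.3069 0.0000 0.0000 0.0000 0.0000 0.0000

Δt=0.09237  u=1.09048  d=0.91702  q=0.49970  discount=0.99631
step 8 (expiry): payoffs max(K−S,0) = 42.4062 33.2202 22.2966 9.3069 0.0000 0.0000 0.0000 0.0000 0.0000
step 7: (k=7,j=0): S=52.9580, (K−S)⁺=38.0120, hold=37.6765 ⇒ V=38.0120 exercise | (k=7,j=1): S=62.9752, (K−S)⁺=27.9948, hold=27.6593 ⇒ V=27.9948 exercise | (k=7,j=2): S=74.8871, (K−S)⁺=16.0829, hold=15.7474 ⇒ V=16.0829 exercise | (k=7,j=3): S=89.0523, (K−S)⁺=1.9177, hold=4.6390 ⇒ V=4.6390 continue | (k=7,j=4): S=105.8968, (K−S)⁺=0.0000, hold=0.0000 ⇒ V=0.0000 continue | (k=7,j=5): S=125.9275, (K−S)⁺=0.0000, hold=0.0000 ⇒ V=0.0000 continue | (k=7,j=6): S=149.7472, (K−S)⁺=0.0000, hold=0.0000 ⇒ V=0.0000 continue | (k=7,j=7): S=178.0723, (K−S)⁺=0.0000, hold=0.0000 ⇒ V=0.0000 continue  boundary S*=74.8871
step 6: (k=6,j=0): S=57.7498, (K−S)⁺=33.2202, hold=32.8847 ⇒ V=33.2202 exercise | (k=6,j=1): S=68.6734, (K−S)⁺=22.2966, hold=21.9611 ⇒ V=22.2966 exercise | (k=6,j=2): S=81.6631, (K−S)⁺=9.3069, hold=10.3262 ⇒ V=10.3262 continue | (k=6,j=3): S=97.1100, (K−S)⁺=0.0000, hold=2.3124 ⇒ V=2.3124 continue | (k=6,j=4): S=115.4787, (K−S)⁺=0.0000, hold=0.0000 ⇒ V=0.0000 continue | (k=6,j=5): S=137.3219, (K−S)⁺=0.0000, hold=0.0000 ⇒ V=0.0000 continue | (k=6,j=6): S=163.2967, (K−S)⁺=0.0000, hold=0.0000 ⇒ V=0.0000 continue  boundary S*=68.6734
step 5: (k=5,j=0): S=62.9752, (K−S)⁺=27.9948, hold=27.6593 ⇒ V=27.9948 exercise | (k=5,j=1): S=74.8871, (K−S)⁺=16.0829, hold=16.2548 ⇒ V=16.2548 continue | (k=5,j=2): S=89.0523, (K−S)⁺=1.9177, hold=6.2984 ⇒ V=6.2984 continue | (k=5,j=3): S=105.8968, (K−S)⁺=0.0000, hold=1.1526 ⇒ V=1.1526 continue | (k=5,j=4): S=125.9275, (K−S)⁺=0.0000, hold=0.0000 ⇒ V=0.0000 continue | (k=5,j=5): S=149.7472, (K−S)⁺=0.0000, hold=0.0000 ⇒ V=0.0000 continue  boundary S*=62.9752
step 4: (k=4,j=0): S=68.6734, (K−S)⁺=22.2966, hold=22.0467 ⇒ V=22.2966 exercise | (k=4,j=1): S=81.6631, (K−S)⁺=9.3069, hold=11.2380 ⇒ V=11.2380 continue | (k=4,j=2): S=97.1100, (K−S)⁺=0.0000, hold=3.7133 ⇒ V=3.7133 continue | (k=4,j=3): S=115.4787, (K−S)⁺=0.0000, hold=0.5745 ⇒ V=0.5745 continue | (k=4,j=4): S=137.3219, (K−S)⁺=0.0000, hold=0.0000 ⇒ V=0.0000 continue  boundary S*=68.6734
step 3: (k=3,j=0): S=74.8871, (K−S)⁺=16.0829, hold=16.7088 ⇒ V=16.7088 continue | (k=3,j=1): S=89.0523, (K−S)⁺=1.9177, hold=7.4503 ⇒ V=7.4503 continue | (k=3,j=2): S=105.8968, (K−S)⁺=0.0000, hold=2.1369 ⇒ V=2.1369 continue | (k=3,j=3): S=125.9275, (K−S)⁺=0.0000, hold=0.2864 ⇒ V=0.2864 continue  boundary S*=-
step 2: (k=2,j=0): S=81.6631, (K−S)⁺=9.3069, hold=12.0378 ⇒ V=12.0378 continue | (k=2,j=1): S=97.1100, (K−S)⁺=0.0000, hold=4.7775 ⇒ V=4.7775 continue | (k=2,j=2): S=115.4787, (K−S)⁺=0.0000, hold=1.2077 ⇒ V=1.2077 continue  boundary S*=-
step 1: (k=1,j=0): S=89.0523, (K−S)⁺=1.9177, hold=8.3788 ⇒ V=8.3788 continue | (k=1,j=1): S=105.8968, (K−S)⁺=0.0000, hold=2.9827 ⇒ V=2.9827 continue  boundary S*=-
step 0: (k=0,j=0): S=97.1100, (K−S)⁺=0.0000, hold=5.6614 ⇒ V=5.6614 continue  boundary S*=-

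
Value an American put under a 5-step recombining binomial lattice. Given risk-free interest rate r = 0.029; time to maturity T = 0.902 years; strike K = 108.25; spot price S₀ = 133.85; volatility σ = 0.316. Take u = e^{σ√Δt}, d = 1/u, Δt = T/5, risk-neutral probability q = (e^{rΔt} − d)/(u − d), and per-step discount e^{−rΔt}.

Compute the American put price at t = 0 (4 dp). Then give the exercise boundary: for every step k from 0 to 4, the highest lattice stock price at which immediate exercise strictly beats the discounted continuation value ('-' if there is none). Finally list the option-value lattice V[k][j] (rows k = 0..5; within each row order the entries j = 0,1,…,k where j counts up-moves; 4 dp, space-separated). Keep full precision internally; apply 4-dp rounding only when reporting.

price = 4.5321
boundary = - - - - 78.2457
tree:
4.5321
7.6502 1.2829
12.5891 2.5089 0.0000
19.9811 4.9065 0.0000 0.0000
30.0043 9.5953 0.0000 0.0000 0.0000
39.8319 18.7650 0.0000 0.0000 0.0000 0.0000

Δt=0.18040  u=1.14364  d=0.87440  q=0.48598  discount=0.99478
step 5 (expiry): payoffs max(K−S,0) = 39.8319 18.7650 0.0000 0.0000 0.0000 0.0000
step 4: (k=4,j=0): S=78.2457, (K−S)⁺=30.0043, hold=29.4394 ⇒ V=30.0043 exercise | (k=4,j=1): S=102.3386, (K−S)⁺=5.9114, hold=9.5953 ⇒ V=9.5953 continue | (k=4,j=2): S=133.8500, (K−S)⁺=0.0000, hold=0.0000 ⇒ V=0.0000 continue | (k=4,j=3): S=175.0641, (K−S)⁺=0.0000, hold=0.0000 ⇒ V=0.0000 continue | (k=4,j=4): S=228.9686, (K−S)⁺=0.0000, hold=0.0000 ⇒ V=0.0000 continue  boundary S*=78.2457
step 3: (k=3,j=0): S=89.4850, (K−S)⁺=18.7650, hold=19.9811 ⇒ V=19.9811 continue | (k=3,j=1): S=117.0386, (K−S)⁺=0.0000, hold=4.9065 ⇒ V=4.9065 continue | (k=3,j=2): S=153.0762, (K−S)⁺=0.0000, hold=0.0000 ⇒ V=0.0000 continue | (k=3,j=3): S=200.2104, (K−S)⁺=0.0000, hold=0.0000 ⇒ V=0.0000 continue  boundary S*=-
step 2: (k=2,j=0): S=102.3386, (K−S)⁺=5.9114, hold=12.5891 ⇒ V=12.5891 continue | (k=2,j=1): S=133.8500, (K−S)⁺=0.0000, hold=2.5089 ⇒ V=2.5089 continue | (k=2,j=2): S=175.0641, (K−S)⁺=0.0000, hold=0.0000 ⇒ V=0.0000 continue  boundary S*=-
step 1: (k=1,j=0): S=117.0386, (K−S)⁺=0.0000, hold=7.6502 ⇒ V=7.6502 continue | (k=1,j=1): S=153.0762, (K−S)⁺=0.0000, hold=1.2829 ⇒ V=1.2829 continue  boundary S*=-
step 0: (k=0,j=0): S=133.8500, (K−S)⁺=0.0000, hold=4.5321 ⇒ V=4.5321 continue  boundary S*=-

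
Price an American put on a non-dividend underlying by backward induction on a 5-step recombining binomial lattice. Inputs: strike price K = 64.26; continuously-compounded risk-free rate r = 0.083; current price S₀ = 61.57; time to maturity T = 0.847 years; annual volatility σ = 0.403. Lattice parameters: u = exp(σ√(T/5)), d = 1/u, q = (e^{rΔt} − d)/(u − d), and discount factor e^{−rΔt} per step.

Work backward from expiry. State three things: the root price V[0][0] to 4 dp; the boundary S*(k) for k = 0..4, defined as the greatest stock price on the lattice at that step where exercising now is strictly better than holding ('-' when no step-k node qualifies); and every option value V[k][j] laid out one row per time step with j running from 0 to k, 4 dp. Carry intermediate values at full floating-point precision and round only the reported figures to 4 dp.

price = 8.9769
boundary = - - 44.1874 37.4337 44.1874
tree:
8.9769
13.7040 4.5246
20.0726 7.7509 1.4404
26.8263 12.8153 2.9281 0.0000
32.5477 20.0726 5.9524 0.0000 0.0000
37.3947 26.8263 12.1005 0.0000 0.0000 0.0000

params: Δt=0.16940 u=1.18042 d=0.84716 q=0.50112 e^(-rΔt)=0.98604
t_5 payoffs: 37.3947 26.8263 12.1005 0.0000 0.0000 0.0000
t_4: node(4,0) S=31.7123 payoff=32.5477 vs cont=31.6505 → 32.5477 [stop]  node(4,1) S=44.1874 payoff=20.0726 vs cont=19.1754 → 20.0726 [stop]  node(4,2) S=61.5700 payoff=2.6900 vs cont=5.9524 → 5.9524 [wait]  node(4,3) S=85.7907 payoff=0.0000 vs cont=0.0000 → 0.0000 [wait]  node(4,4) S=119.5393 payoff=0.0000 vs cont=0.0000 → 0.0000 [wait]  ⇒ S*(4)=44.1874
t_3: node(3,0) S=37.4337 payoff=26.8263 vs cont=25.9291 → 26.8263 [stop]  node(3,1) S=52.1595 payoff=12.1005 vs cont=12.8153 → 12.8153 [wait]  node(3,2) S=72.6783 payoff=0.0000 vs cont=2.9281 → 2.9281 [wait]  node(3,3) S=101.2687 payoff=0.0000 vs cont=0.0000 → 0.0000 [wait]  ⇒ S*(3)=37.4337
t_2: node(2,0) S=44.1874 payoff=20.0726 vs cont=19.5286 → 20.0726 [stop]  node(2,1) S=61.5700 payoff=2.6900 vs cont=7.7509 → 7.7509 [wait]  node(2,2) S=85.7907 payoff=0.0000 vs cont=1.4404 → 1.4404 [wait]  ⇒ S*(2)=44.1874
t_1: node(1,0) S=52.1595 payoff=12.1005 vs cont=13.7040 → 13.7040 [wait]  node(1,1) S=72.6783 payoff=0.0000 vs cont=4.5246 → 4.5246 [wait]  ⇒ S*(1)=-
t_0: node(0,0) S=61.5700 payoff=2.6900 vs cont=8.9769 → 8.9769 [wait]  ⇒ S*(0)=-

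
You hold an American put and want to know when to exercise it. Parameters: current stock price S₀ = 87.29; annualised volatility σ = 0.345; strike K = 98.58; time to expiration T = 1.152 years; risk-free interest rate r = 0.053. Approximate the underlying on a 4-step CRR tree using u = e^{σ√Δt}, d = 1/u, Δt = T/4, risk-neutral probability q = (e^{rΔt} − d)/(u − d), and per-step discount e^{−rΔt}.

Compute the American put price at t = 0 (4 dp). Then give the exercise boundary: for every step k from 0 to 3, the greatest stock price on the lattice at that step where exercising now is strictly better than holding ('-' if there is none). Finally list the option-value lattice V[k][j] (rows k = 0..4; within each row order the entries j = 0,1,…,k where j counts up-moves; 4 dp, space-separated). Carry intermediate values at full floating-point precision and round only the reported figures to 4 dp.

params: Δt=0.28800 u=1.20339 d=0.83098 q=0.49515 e^(-rΔt)=0.98485
t_4 payoffs: 56.9571 38.3035 11.2900 0.0000 0.0000
t_3: node(3,0) S=50.0888 payoff=48.4912 vs cont=46.9979 → 48.4912 [stop]  node(3,1) S=72.5365 payoff=26.0435 vs cont=24.5502 → 26.0435 [stop]  node(3,2) S=105.0443 payoff=0.0000 vs cont=5.6135 → 5.6135 [wait]  node(3,3) S=152.1208 payoff=0.0000 vs cont=0.0000 → 0.0000 [wait]  ⇒ S*(3)=72.5365
t_2: node(2,0) S=60.2765 payoff=38.3035 vs cont=36.8102 → 38.3035 [stop]  node(2,1) S=87.2900 payoff=11.2900 vs cont=15.6864 → 15.6864 [wait]  node(2,2) S=126.4098 payoff=0.0000 vs cont=2.7910 → 2.7910 [wait]  ⇒ S*(2)=60.2765
t_1: node(1,0) S=72.5365 payoff=26.0435 vs cont=26.6941 → 26.6941 [wait]  node(1,1) S=105.0443 payoff=0.0000 vs cont=9.1604 → 9.1604 [wait]  ⇒ S*(1)=-
t_0: node(0,0) S=87.2900 payoff=11.2900 vs cont=17.7395 → 17.7395 [wait]  ⇒ S*(0)=-

price = 17.7395
boundary = - - 60.2765 72.5365
tree:
17.7395
26.6941 9.1604
38.3035 15.6864 2.7910
48.4912 26.0435 5.6135 0.0000
56.9571 38.3035 11.2900 0.0000 0.0000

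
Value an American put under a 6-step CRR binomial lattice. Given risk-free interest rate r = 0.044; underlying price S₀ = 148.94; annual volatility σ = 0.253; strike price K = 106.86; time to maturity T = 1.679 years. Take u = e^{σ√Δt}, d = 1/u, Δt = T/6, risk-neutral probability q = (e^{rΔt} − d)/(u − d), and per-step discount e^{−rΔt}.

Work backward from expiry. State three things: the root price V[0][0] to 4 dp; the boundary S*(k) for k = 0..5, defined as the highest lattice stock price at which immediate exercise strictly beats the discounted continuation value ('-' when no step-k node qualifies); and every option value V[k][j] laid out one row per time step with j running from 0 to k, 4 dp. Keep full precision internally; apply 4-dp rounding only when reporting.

Δt=0.27983, u=1.14320, d=0.87473, q=0.51274, disc=e^(-rΔt)=0.98776
k=6 terminal: V=max(K-S,0) → 40.1381 19.6601 0.0000 0.0000 0.0000 0.0000 0.0000
k=5: j=0 S=76.2767 intr=30.5833 cont=29.2756 V=30.5833[EX]; j=1 S=99.6873 intr=7.1727 cont=9.4624 V=9.4624[hold]; j=2 S=130.2829 intr=0.0000 cont=0.0000 V=0.0000[hold]; j=3 S=170.2689 intr=0.0000 cont=0.0000 V=0.0000[hold]; j=4 S=222.5271 intr=0.0000 cont=0.0000 V=0.0000[hold]; j=5 S=290.8243 intr=0.0000 cont=0.0000 V=0.0000[hold]  S*(5)=76.2767
k=4: j=0 S=87.1999 intr=19.6601 cont=19.5121 V=19.6601[EX]; j=1 S=113.9629 intr=0.0000 cont=4.5543 V=4.5543[hold]; j=2 S=148.9400 intr=0.0000 cont=0.0000 V=0.0000[hold]; j=3 S=194.6521 intr=0.0000 cont=0.0000 V=0.0000[hold]; j=4 S=254.3940 intr=0.0000 cont=0.0000 V=0.0000[hold]  S*(4)=87.1999
k=3: j=0 S=99.6873 intr=7.1727 cont=11.7690 V=11.7690[hold]; j=1 S=130.2829 intr=0.0000 cont=2.1920 V=2.1920[hold]; j=2 S=170.2689 intr=0.0000 cont=0.0000 V=0.0000[hold]; j=3 S=222.5271 intr=0.0000 cont=0.0000 V=0.0000[hold]  S*(3)=-
k=2: j=0 S=113.9629 intr=0.0000 cont=6.7746 V=6.7746[hold]; j=1 S=148.9400 intr=0.0000 cont=1.0550 V=1.0550[hold]; j=2 S=194.6521 intr=0.0000 cont=0.0000 V=0.0000[hold]  S*(2)=-
k=1: j=0 S=130.2829 intr=0.0000 cont=3.7949 V=3.7949[hold]; j=1 S=170.2689 intr=0.0000 cont=0.5078 V=0.5078[hold]  S*(1)=-
k=0: j=0 S=148.9400 intr=0.0000 cont=2.0837 V=2.0837[hold]  S*(0)=-

price = 2.0837
boundary = - - - - 87.1999 76.2767
tree:
2.0837
3.7949 0.5078
6.7746 1.0550 0.0000
11.7690 2.1920 0.0000 0.0000
19.6601 4.5543 0.0000 0.0000 0.0000
30.5833 9.4624 0.0000 0.0000 0.0000 0.0000
40.1381 19.6601 0.0000 0.0000 0.0000 0.0000 0.0000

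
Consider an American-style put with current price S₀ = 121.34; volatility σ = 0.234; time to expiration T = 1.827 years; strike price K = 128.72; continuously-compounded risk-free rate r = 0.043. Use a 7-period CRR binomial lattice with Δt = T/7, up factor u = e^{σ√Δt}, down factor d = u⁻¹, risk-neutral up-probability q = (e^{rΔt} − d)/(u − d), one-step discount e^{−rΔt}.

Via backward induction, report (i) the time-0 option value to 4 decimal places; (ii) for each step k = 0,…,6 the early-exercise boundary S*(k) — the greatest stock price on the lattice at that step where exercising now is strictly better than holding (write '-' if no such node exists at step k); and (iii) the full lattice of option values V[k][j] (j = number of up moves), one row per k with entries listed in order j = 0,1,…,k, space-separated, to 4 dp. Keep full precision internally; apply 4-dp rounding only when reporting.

price = 15.5668
boundary = - - 95.5361 84.7714 95.5361 107.6678 95.5361
tree:
15.5668
23.1381 8.8399
33.1839 14.2669 3.9677
43.9486 22.2362 7.1401 1.0933
53.5004 33.1839 12.5035 2.2902 0.0000
61.9760 43.9486 21.0522 4.7975 0.0000 0.0000
69.4965 53.5004 33.1839 10.0497 0.0000 0.0000 0.0000
76.1696 61.9760 43.9486 21.0522 0.0000 0.0000 0.0000 0.0000

Δt=0.26100, u=1.12699, d=0.88732, q=0.51724, disc=e^(-rΔt)=0.98884
k=7 terminal: V=max(K-S,0) → 76.1696 61.9760 43.9486 21.0522 0.0000 0.0000 0.0000 0.0000
k=6: j=0 S=59.2235 intr=69.4965 cont=68.0599 V=69.4965[EX]; j=1 S=75.2196 intr=53.5004 cont=52.0639 V=53.5004[EX]; j=2 S=95.5361 intr=33.1839 cont=31.7474 V=33.1839[EX]; j=3 S=121.3400 intr=7.3800 cont=10.0497 V=10.0497[hold]; j=4 S=154.1135 intr=0.0000 cont=0.0000 V=0.0000[hold]; j=5 S=195.7389 intr=0.0000 cont=0.0000 V=0.0000[hold]; j=6 S=248.6072 intr=0.0000 cont=0.0000 V=0.0000[hold]  S*(6)=95.5361
k=5: j=0 S=66.7440 intr=61.9760 cont=60.5394 V=61.9760[EX]; j=1 S=84.7714 intr=43.9486 cont=42.5121 V=43.9486[EX]; j=2 S=107.6678 intr=21.0522 cont=20.9812 V=21.0522[EX]; j=3 S=136.7484 intr=0.0000 cont=4.7975 V=4.7975[hold]; j=4 S=173.6836 intr=0.0000 cont=0.0000 V=0.0000[hold]; j=5 S=220.5949 intr=0.0000 cont=0.0000 V=0.0000[hold]  S*(5)=107.6678
k=4: j=0 S=75.2196 intr=53.5004 cont=52.0639 V=53.5004[EX]; j=1 S=95.5361 intr=33.1839 cont=31.7474 V=33.1839[EX]; j=2 S=121.3400 intr=7.3800 cont=12.5035 V=12.5035[hold]; j=3 S=154.1135 intr=0.0000 cont=2.2902 V=2.2902[hold]; j=4 S=195.7389 intr=0.0000 cont=0.0000 V=0.0000[hold]  S*(4)=95.5361
k=3: j=0 S=84.7714 intr=43.9486 cont=42.5121 V=43.9486[EX]; j=1 S=107.6678 intr=21.0522 cont=22.2362 V=22.2362[hold]; j=2 S=136.7484 intr=0.0000 cont=7.1401 V=7.1401[hold]; j=3 S=173.6836 intr=0.0000 cont=1.0933 V=1.0933[hold]  S*(3)=84.7714
k=2: j=0 S=95.5361 intr=33.1839 cont=32.3529 V=33.1839[EX]; j=1 S=121.3400 intr=7.3800 cont=14.2669 V=14.2669[hold]; j=2 S=154.1135 intr=0.0000 cont=3.9677 V=3.9677[hold]  S*(2)=95.5361
k=1: j=0 S=107.6678 intr=21.0522 cont=23.1381 V=23.1381[hold]; j=1 S=136.7484 intr=0.0000 cont=8.8399 V=8.8399[hold]  S*(1)=-
k=0: j=0 S=121.3400 intr=7.3800 cont=15.5668 V=15.5668[hold]  S*(0)=-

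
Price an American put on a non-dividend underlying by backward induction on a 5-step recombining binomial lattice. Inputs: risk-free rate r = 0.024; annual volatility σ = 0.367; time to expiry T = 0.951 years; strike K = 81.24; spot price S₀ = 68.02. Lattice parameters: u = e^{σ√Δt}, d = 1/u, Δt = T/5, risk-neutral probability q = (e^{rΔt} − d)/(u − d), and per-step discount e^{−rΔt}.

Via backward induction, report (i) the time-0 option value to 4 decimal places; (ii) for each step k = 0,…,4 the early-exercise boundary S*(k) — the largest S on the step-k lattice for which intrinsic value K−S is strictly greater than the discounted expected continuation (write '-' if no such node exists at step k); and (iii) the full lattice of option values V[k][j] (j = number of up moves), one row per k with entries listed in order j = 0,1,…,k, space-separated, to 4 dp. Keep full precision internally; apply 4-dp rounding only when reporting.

params: Δt=0.19020 u=1.17358 d=0.85210 q=0.47430 e^(-rΔt)=0.99545
t_5 payoffs: 50.6852 39.1574 23.2804 1.4133 0.0000 0.0000
t_4: node(4,0) S=35.8584 payoff=45.3816 vs cont=45.0116 → 45.3816 [stop]  node(4,1) S=49.3871 payoff=31.8529 vs cont=31.4829 → 31.8529 [stop]  node(4,2) S=68.0200 payoff=13.2200 vs cont=12.8500 → 13.2200 [stop]  node(4,3) S=93.6827 payoff=0.0000 vs cont=0.7396 → 0.7396 [wait]  node(4,4) S=129.0274 payoff=0.0000 vs cont=0.0000 → 0.0000 [wait]  ⇒ S*(4)=68.0200
t_3: node(3,0) S=42.0826 payoff=39.1574 vs cont=38.7874 → 39.1574 [stop]  node(3,1) S=57.9596 payoff=23.2804 vs cont=22.9104 → 23.2804 [stop]  node(3,2) S=79.8267 payoff=1.4133 vs cont=7.2673 → 7.2673 [wait]  node(3,3) S=109.9438 payoff=0.0000 vs cont=0.3870 → 0.3870 [wait]  ⇒ S*(3)=57.9596
t_2: node(2,0) S=49.3871 payoff=31.8529 vs cont=31.4829 → 31.8529 [stop]  node(2,1) S=68.0200 payoff=13.2200 vs cont=15.6139 → 15.6139 [wait]  node(2,2) S=93.6827 payoff=0.0000 vs cont=3.9857 → 3.9857 [wait]  ⇒ S*(2)=49.3871
t_1: node(1,0) S=57.9596 payoff=23.2804 vs cont=24.0407 → 24.0407 [wait]  node(1,1) S=79.8267 payoff=1.4133 vs cont=10.0526 → 10.0526 [wait]  ⇒ S*(1)=-
t_0: node(0,0) S=68.0200 payoff=13.2200 vs cont=17.3268 → 17.3268 [wait]  ⇒ S*(0)=-

price = 17.3268
boundary = - - 49.3871 57.9596 68.0200
tree:
17.3268
24.0407 10.0526
31.8529 15.6139 3.9857
39.1574 23.2804 7.2673 0.3870
45.3816 31.8529 13.2200 0.7396 0.0000
50.6852 39.1574 23.2804 1.4133 0.0000 0.0000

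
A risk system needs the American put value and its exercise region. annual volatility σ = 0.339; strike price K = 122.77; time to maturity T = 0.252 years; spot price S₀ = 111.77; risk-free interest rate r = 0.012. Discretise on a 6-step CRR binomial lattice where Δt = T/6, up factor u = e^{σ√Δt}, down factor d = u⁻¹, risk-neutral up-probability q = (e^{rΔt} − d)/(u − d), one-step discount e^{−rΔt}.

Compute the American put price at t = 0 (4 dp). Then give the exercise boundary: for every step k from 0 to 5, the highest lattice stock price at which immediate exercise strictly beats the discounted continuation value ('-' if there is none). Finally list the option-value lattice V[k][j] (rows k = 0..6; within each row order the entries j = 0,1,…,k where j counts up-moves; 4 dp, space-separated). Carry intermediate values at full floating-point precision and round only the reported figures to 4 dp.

price = 14.6293
boundary = - - - 90.7420 97.2704 104.2685
tree:
14.6293
19.7684 9.2150
25.7018 13.5201 4.6762
32.0280 19.0449 7.6973 1.4892
38.1182 25.4996 12.2453 2.9003 0.0000
43.7997 32.0280 18.5015 5.6483 0.0000 0.0000
49.0999 38.1182 25.4996 11.0000 0.0000 0.0000 0.0000

params: Δt=0.04200 u=1.07194 d=0.93288 q=0.48626 e^(-rΔt)=0.99950
t_6 payoffs: 49.0999 38.1182 25.4996 11.0000 0.0000 0.0000 0.0000
t_5: node(5,0) S=78.9703 payoff=43.7997 vs cont=43.7379 → 43.7997 [stop]  node(5,1) S=90.7420 payoff=32.0280 vs cont=31.9661 → 32.0280 [stop]  node(5,2) S=104.2685 payoff=18.5015 vs cont=18.4397 → 18.5015 [stop]  node(5,3) S=119.8112 payoff=2.9588 vs cont=5.6483 → 5.6483 [wait]  node(5,4) S=137.6709 payoff=0.0000 vs cont=0.0000 → 0.0000 [wait]  node(5,5) S=158.1928 payoff=0.0000 vs cont=0.0000 → 0.0000 [wait]  ⇒ S*(5)=104.2685
t_4: node(4,0) S=84.6518 payoff=38.1182 vs cont=38.0564 → 38.1182 [stop]  node(4,1) S=97.2704 payoff=25.4996 vs cont=25.4378 → 25.4996 [stop]  node(4,2) S=111.7700 payoff=11.0000 vs cont=12.2453 → 12.2453 [wait]  node(4,3) S=128.4310 payoff=0.0000 vs cont=2.9003 → 2.9003 [wait]  node(4,4) S=147.5756 payoff=0.0000 vs cont=0.0000 → 0.0000 [wait]  ⇒ S*(4)=97.2704
t_3: node(3,0) S=90.7420 payoff=32.0280 vs cont=31.9661 → 32.0280 [stop]  node(3,1) S=104.2685 payoff=18.5015 vs cont=19.0449 → 19.0449 [wait]  node(3,2) S=119.8112 payoff=2.9588 vs cont=7.6973 → 7.6973 [wait]  node(3,3) S=137.6709 payoff=0.0000 vs cont=1.4892 → 1.4892 [wait]  ⇒ S*(3)=90.7420
t_2: node(2,0) S=97.2704 payoff=25.4996 vs cont=25.7018 → 25.7018 [wait]  node(2,1) S=111.7700 payoff=11.0000 vs cont=13.5201 → 13.5201 [wait]  node(2,2) S=128.4310 payoff=0.0000 vs cont=4.6762 → 4.6762 [wait]  ⇒ S*(2)=-
t_1: node(1,0) S=104.2685 payoff=18.5015 vs cont=19.7684 → 19.7684 [wait]  node(1,1) S=119.8112 payoff=2.9588 vs cont=9.2150 → 9.2150 [wait]  ⇒ S*(1)=-
t_0: node(0,0) S=111.7700 payoff=11.0000 vs cont=14.6293 → 14.6293 [wait]  ⇒ S*(0)=-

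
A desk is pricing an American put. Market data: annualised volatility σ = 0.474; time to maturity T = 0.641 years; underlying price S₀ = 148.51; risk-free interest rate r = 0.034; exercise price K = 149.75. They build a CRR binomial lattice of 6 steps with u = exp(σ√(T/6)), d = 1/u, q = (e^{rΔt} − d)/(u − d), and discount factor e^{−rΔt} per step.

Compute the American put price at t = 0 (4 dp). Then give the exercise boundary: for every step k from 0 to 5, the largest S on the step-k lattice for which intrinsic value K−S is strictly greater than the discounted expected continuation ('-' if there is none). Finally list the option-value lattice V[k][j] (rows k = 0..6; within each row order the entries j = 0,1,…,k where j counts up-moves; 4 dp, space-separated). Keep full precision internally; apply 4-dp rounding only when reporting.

price = 21.0617
boundary = - - - 93.3043 108.9398 127.1953
tree:
21.0617
30.4528 10.7623
42.4348 17.3394 3.5184
56.4457 27.1535 6.5400 0.1795
69.8371 40.8102 12.1491 0.3418 0.0000
81.3065 56.4457 22.5547 0.6511 0.0000 0.0000
91.1297 69.8371 40.8102 1.2400 0.0000 0.0000 0.0000

Δt=0.10683  u=1.16757  d=0.85648  q=0.47304  discount=0.99637
step 6 (expiry): payoffs max(K−S,0) = 91.1297 69.8371 40.8102 1.2400 0.0000 0.0000 0.0000
step 5: (k=5,j=0): S=68.4435, (K−S)⁺=81.3065, hold=80.7635 ⇒ V=81.3065 exercise | (k=5,j=1): S=93.3043, (K−S)⁺=56.4457, hold=55.9027 ⇒ V=56.4457 exercise | (k=5,j=2): S=127.1953, (K−S)⁺=22.5547, hold=22.0118 ⇒ V=22.5547 exercise | (k=5,j=3): S=173.3965, (K−S)⁺=0.0000, hold=0.6511 ⇒ V=0.6511 continue | (k=5,j=4): S=236.3794, (K−S)⁺=0.0000, hold=0.0000 ⇒ V=0.0000 continue | (k=5,j=5): S=322.2397, (K−S)⁺=0.0000, hold=0.0000 ⇒ V=0.0000 continue  boundary S*=127.1953
step 4: (k=4,j=0): S=79.9129, (K−S)⁺=69.8371, hold=69.2941 ⇒ V=69.8371 exercise | (k=4,j=1): S=108.9398, (K−S)⁺=40.8102, hold=40.2673 ⇒ V=40.8102 exercise | (k=4,j=2): S=148.5100, (K−S)⁺=1.2400, hold=12.1491 ⇒ V=12.1491 continue | (k=4,j=3): S=202.4534, (K−S)⁺=0.0000, hold=0.3418 ⇒ V=0.3418 continue | (k=4,j=4): S=275.9906, (K−S)⁺=0.0000, hold=0.0000 ⇒ V=0.0000 continue  boundary S*=108.9398
step 3: (k=3,j=0): S=93.3043, (K−S)⁺=56.4457, hold=55.9027 ⇒ V=56.4457 exercise | (k=3,j=1): S=127.1953, (K−S)⁺=22.5547, hold=27.1535 ⇒ V=27.1535 continue | (k=3,j=2): S=173.3965, (K−S)⁺=0.0000, hold=6.5400 ⇒ V=6.5400 continue | (k=3,j=3): S=236.3794, (K−S)⁺=0.0000, hold=0.1795 ⇒ V=0.1795 continue  boundary S*=93.3043
step 2: (k=2,j=0): S=108.9398, (K−S)⁺=40.8102, hold=42.4348 ⇒ V=42.4348 continue | (k=2,j=1): S=148.5100, (K−S)⁺=1.2400, hold=17.3394 ⇒ V=17.3394 continue | (k=2,j=2): S=202.4534, (K−S)⁺=0.0000, hold=3.5184 ⇒ V=3.5184 continue  boundary S*=-
step 1: (k=1,j=0): S=127.1953, (K−S)⁺=22.5547, hold=30.4528 ⇒ V=30.4528 continue | (k=1,j=1): S=173.3965, (K−S)⁺=0.0000, hold=10.7623 ⇒ V=10.7623 continue  boundary S*=-
step 0: (k=0,j=0): S=148.5100, (K−S)⁺=1.2400, hold=21.0617 ⇒ V=21.0617 continue  boundary S*=-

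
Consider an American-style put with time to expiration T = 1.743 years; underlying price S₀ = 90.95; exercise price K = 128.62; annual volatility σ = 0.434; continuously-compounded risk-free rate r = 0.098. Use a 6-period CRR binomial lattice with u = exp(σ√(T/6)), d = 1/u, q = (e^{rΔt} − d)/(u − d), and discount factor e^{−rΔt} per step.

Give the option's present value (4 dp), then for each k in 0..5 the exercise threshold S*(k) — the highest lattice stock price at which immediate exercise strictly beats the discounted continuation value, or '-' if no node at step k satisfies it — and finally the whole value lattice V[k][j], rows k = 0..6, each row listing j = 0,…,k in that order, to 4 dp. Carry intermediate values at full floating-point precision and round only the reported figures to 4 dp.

params: Δt=0.29050 u=1.26354 d=0.79143 q=0.50295 e^(-rΔt)=0.97193
t_6 payoffs: 106.2705 92.9382 71.6528 37.6700 0.0000 0.0000 0.0000
t_5: node(5,0) S=28.2395 payoff=100.3805 vs cont=96.7704 → 100.3805 [stop]  node(5,1) S=45.0853 payoff=83.5347 vs cont=79.9246 → 83.5347 [stop]  node(5,2) S=71.9803 payoff=56.6397 vs cont=53.0297 → 56.6397 [stop]  node(5,3) S=114.9190 payoff=13.7010 vs cont=18.1982 → 18.1982 [wait]  node(5,4) S=183.4721 payoff=0.0000 vs cont=0.0000 → 0.0000 [wait]  node(5,5) S=292.9194 payoff=0.0000 vs cont=0.0000 → 0.0000 [wait]  ⇒ S*(5)=71.9803
t_4: node(4,0) S=35.6818 payoff=92.9382 vs cont=89.3282 → 92.9382 [stop]  node(4,1) S=56.9672 payoff=71.6528 vs cont=68.0428 → 71.6528 [stop]  node(4,2) S=90.9500 payoff=37.6700 vs cont=36.2583 → 37.6700 [stop]  node(4,3) S=145.2048 payoff=0.0000 vs cont=8.7915 → 8.7915 [wait]  node(4,4) S=231.8244 payoff=0.0000 vs cont=0.0000 → 0.0000 [wait]  ⇒ S*(4)=90.9500
t_3: node(3,0) S=45.0853 payoff=83.5347 vs cont=79.9246 → 83.5347 [stop]  node(3,1) S=71.9803 payoff=56.6397 vs cont=53.0297 → 56.6397 [stop]  node(3,2) S=114.9190 payoff=13.7010 vs cont=22.4958 → 22.4958 [wait]  node(3,3) S=183.4721 payoff=0.0000 vs cont=4.2471 → 4.2471 [wait]  ⇒ S*(3)=71.9803
t_2: node(2,0) S=56.9672 payoff=71.6528 vs cont=68.0428 → 71.6528 [stop]  node(2,1) S=90.9500 payoff=37.6700 vs cont=38.3592 → 38.3592 [wait]  node(2,2) S=145.2048 payoff=0.0000 vs cont=12.9438 → 12.9438 [wait]  ⇒ S*(2)=56.9672
t_1: node(1,0) S=71.9803 payoff=56.6397 vs cont=53.3665 → 56.6397 [stop]  node(1,1) S=114.9190 payoff=13.7010 vs cont=24.8585 → 24.8585 [wait]  ⇒ S*(1)=71.9803
t_0: node(0,0) S=90.9500 payoff=37.6700 vs cont=39.5142 → 39.5142 [wait]  ⇒ S*(0)=-

price = 39.5142
boundary = - 71.9803 56.9672 71.9803 90.9500 71.9803
tree:
39.5142
56.6397 24.8585
71.6528 38.3592 12.9438
83.5347 56.6397 22.4958 4.2471
92.9382 71.6528 37.6700 8.7915 0.0000
100.3805 83.5347 56.6397 18.1982 0.0000 0.0000
106.2705 92.9382 71.6528 37.6700 0.0000 0.0000 0.0000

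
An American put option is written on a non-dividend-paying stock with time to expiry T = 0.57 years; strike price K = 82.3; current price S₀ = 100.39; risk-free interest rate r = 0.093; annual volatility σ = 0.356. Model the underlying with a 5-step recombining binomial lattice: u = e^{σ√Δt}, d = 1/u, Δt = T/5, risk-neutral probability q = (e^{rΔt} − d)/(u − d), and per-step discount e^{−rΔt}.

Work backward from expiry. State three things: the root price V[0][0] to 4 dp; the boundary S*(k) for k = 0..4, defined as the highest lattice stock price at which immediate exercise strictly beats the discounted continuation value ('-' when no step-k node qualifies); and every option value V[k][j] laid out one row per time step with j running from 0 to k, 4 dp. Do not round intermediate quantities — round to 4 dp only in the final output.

Δt=0.11400, u=1.12772, d=0.88674, q=0.51422, disc=e^(-rΔt)=0.98945
k=5 terminal: V=max(K-S,0) → 27.2597 12.3022 0.0000 0.0000 0.0000 0.0000
k=4: j=0 S=62.0701 intr=20.2299 cont=19.3619 V=20.2299[EX]; j=1 S=78.9381 intr=3.3619 cont=5.9132 V=5.9132[hold]; j=2 S=100.3900 intr=0.0000 cont=0.0000 V=0.0000[hold]; j=3 S=127.6716 intr=0.0000 cont=0.0000 V=0.0000[hold]; j=4 S=162.3672 intr=0.0000 cont=0.0000 V=0.0000[hold]  S*(4)=62.0701
k=3: j=0 S=69.9978 intr=12.3022 cont=12.7323 V=12.7323[hold]; j=1 S=89.0202 intr=0.0000 cont=2.8422 V=2.8422[hold]; j=2 S=113.2120 intr=0.0000 cont=0.0000 V=0.0000[hold]; j=3 S=143.9781 intr=0.0000 cont=0.0000 V=0.0000[hold]  S*(3)=-
k=2: j=0 S=78.9381 intr=3.3619 cont=7.5660 V=7.5660[hold]; j=1 S=100.3900 intr=0.0000 cont=1.3661 V=1.3661[hold]; j=2 S=127.6716 intr=0.0000 cont=0.0000 V=0.0000[hold]  S*(2)=-
k=1: j=0 S=89.0202 intr=0.0000 cont=4.3318 V=4.3318[hold]; j=1 S=113.2120 intr=0.0000 cont=0.6567 V=0.6567[hold]  S*(1)=-
k=0: j=0 S=100.3900 intr=0.0000 cont=2.4162 V=2.4162[hold]  S*(0)=-

price = 2.4162
boundary = - - - - 62.0701
tree:
2.4162
4.3318 0.6567
7.5660 1.3661 0.0000
12.7323 2.8422 0.0000 0.0000
20.2299 5.9132 0.0000 0.0000 0.0000
27.2597 12.3022 0.0000 0.0000 0.0000 0.0000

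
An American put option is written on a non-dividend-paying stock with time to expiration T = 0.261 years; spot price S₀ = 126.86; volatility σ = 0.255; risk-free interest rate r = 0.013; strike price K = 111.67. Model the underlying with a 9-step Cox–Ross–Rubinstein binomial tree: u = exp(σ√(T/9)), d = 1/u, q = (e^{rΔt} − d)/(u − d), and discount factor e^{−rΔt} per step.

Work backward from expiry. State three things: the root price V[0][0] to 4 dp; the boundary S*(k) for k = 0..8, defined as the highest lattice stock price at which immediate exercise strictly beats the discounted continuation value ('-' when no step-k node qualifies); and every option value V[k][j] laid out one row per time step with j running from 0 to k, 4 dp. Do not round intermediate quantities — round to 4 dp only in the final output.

price = 1.1799
boundary = - - - - - - 97.7619 102.1007 106.6321
tree:
1.1799
1.9029 0.4388
3.0090 0.7690 0.1001
4.6459 1.3311 0.1927 0.0051
6.9663 2.2678 0.3707 0.0102 0.0000
10.0714 3.7846 0.7126 0.0201 0.0000 0.0000
13.9081 6.1411 1.3688 0.0396 0.0000 0.0000 0.0000
18.0626 9.5693 2.6271 0.0783 0.0000 0.0000 0.0000 0.0000
22.0405 13.9081 5.0379 0.1546 0.0000 0.0000 0.0000 0.0000 0.0000
25.8493 18.0626 9.5693 0.3054 0.0000 0.0000 0.0000 0.0000 0.0000 0.0000

Δt=0.02900, u=1.04438, d=0.95750, q=0.49349, disc=e^(-rΔt)=0.99962
k=9 terminal: V=max(K-S,0) → 25.8493 18.0626 9.5693 0.3054 0.0000 0.0000 0.0000 0.0000 0.0000 0.0000
k=8: j=0 S=89.6295 intr=22.0405 cont=21.9984 V=22.0405[EX]; j=1 S=97.7619 intr=13.9081 cont=13.8660 V=13.9081[EX]; j=2 S=106.6321 intr=5.0379 cont=4.9958 V=5.0379[EX]; j=3 S=116.3071 intr=0.0000 cont=0.1546 V=0.1546[hold]; j=4 S=126.8600 intr=0.0000 cont=0.0000 V=0.0000[hold]; j=5 S=138.3704 intr=0.0000 cont=0.0000 V=0.0000[hold]; j=6 S=150.9251 intr=0.0000 cont=0.0000 V=0.0000[hold]; j=7 S=164.6190 intr=0.0000 cont=0.0000 V=0.0000[hold]; j=8 S=179.5554 intr=0.0000 cont=0.0000 V=0.0000[hold]  S*(8)=106.6321
k=7: j=0 S=93.6074 intr=18.0626 cont=18.0205 V=18.0626[EX]; j=1 S=102.1007 intr=9.5693 cont=9.5272 V=9.5693[EX]; j=2 S=111.3646 intr=0.3054 cont=2.6271 V=2.6271[hold]; j=3 S=121.4690 intr=0.0000 cont=0.0783 V=0.0783[hold]; j=4 S=132.4902 intr=0.0000 cont=0.0000 V=0.0000[hold]; j=5 S=144.5115 intr=0.0000 cont=0.0000 V=0.0000[hold]; j=6 S=157.6234 intr=0.0000 cont=0.0000 V=0.0000[hold]; j=7 S=171.9251 intr=0.0000 cont=0.0000 V=0.0000[hold]  S*(7)=102.1007
k=6: j=0 S=97.7619 intr=13.9081 cont=13.8660 V=13.9081[EX]; j=1 S=106.6321 intr=5.0379 cont=6.1411 V=6.1411[hold]; j=2 S=116.3071 intr=0.0000 cont=1.3688 V=1.3688[hold]; j=3 S=126.8600 intr=0.0000 cont=0.0396 V=0.0396[hold]; j=4 S=138.3704 intr=0.0000 cont=0.0000 V=0.0000[hold]; j=5 S=150.9251 intr=0.0000 cont=0.0000 V=0.0000[hold]; j=6 S=164.6190 intr=0.0000 cont=0.0000 V=0.0000[hold]  S*(6)=97.7619
k=5: j=0 S=102.1007 intr=9.5693 cont=10.0714 V=10.0714[hold]; j=1 S=111.3646 intr=0.3054 cont=3.7846 V=3.7846[hold]; j=2 S=121.4690 intr=0.0000 cont=0.7126 V=0.7126[hold]; j=3 S=132.4902 intr=0.0000 cont=0.0201 V=0.0201[hold]; j=4 S=144.5115 intr=0.0000 cont=0.0000 V=0.0000[hold]; j=5 S=157.6234 intr=0.0000 cont=0.0000 V=0.0000[hold]  S*(5)=-
k=4: j=0 S=106.6321 intr=5.0379 cont=6.9663 V=6.9663[hold]; j=1 S=116.3071 intr=0.0000 cont=2.2678 V=2.2678[hold]; j=2 S=126.8600 intr=0.0000 cont=0.3707 V=0.3707[hold]; j=3 S=138.3704 intr=0.0000 cont=0.0102 V=0.0102[hold]; j=4 S=150.9251 intr=0.0000 cont=0.0000 V=0.0000[hold]  S*(4)=-
k=3: j=0 S=111.3646 intr=0.3054 cont=4.6459 V=4.6459[hold]; j=1 S=121.4690 intr=0.0000 cont=1.3311 V=1.3311[hold]; j=2 S=132.4902 intr=0.0000 cont=0.1927 V=0.1927[hold]; j=3 S=144.5115 intr=0.0000 cont=0.0051 V=0.0051[hold]  S*(3)=-
k=2: j=0 S=116.3071 intr=0.0000 cont=3.0090 V=3.0090[hold]; j=1 S=126.8600 intr=0.0000 cont=0.7690 V=0.7690[hold]; j=2 S=138.3704 intr=0.0000 cont=0.1001 V=0.1001[hold]  S*(2)=-
k=1: j=0 S=121.4690 intr=0.0000 cont=1.9029 V=1.9029[hold]; j=1 S=132.4902 intr=0.0000 cont=0.4388 V=0.4388[hold]  S*(1)=-
k=0: j=0 S=126.8600 intr=0.0000 cont=1.1799 V=1.1799[hold]  S*(0)=-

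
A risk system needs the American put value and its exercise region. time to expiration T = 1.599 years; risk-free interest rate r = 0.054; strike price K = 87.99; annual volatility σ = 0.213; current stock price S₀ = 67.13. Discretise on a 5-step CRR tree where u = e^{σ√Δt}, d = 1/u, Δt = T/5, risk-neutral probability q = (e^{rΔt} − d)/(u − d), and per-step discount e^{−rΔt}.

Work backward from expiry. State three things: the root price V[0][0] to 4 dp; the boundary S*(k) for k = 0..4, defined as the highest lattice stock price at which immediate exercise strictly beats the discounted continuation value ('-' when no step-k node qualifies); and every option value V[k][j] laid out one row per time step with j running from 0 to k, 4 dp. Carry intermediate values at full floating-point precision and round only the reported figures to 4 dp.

price = 20.8600
boundary = 67.1300 59.5120 67.1300 59.5120 67.1300
tree:
20.8600
28.4780 13.0516
35.2315 20.8600 6.8742
41.2186 28.4780 12.3308 2.4852
46.5263 35.2315 20.8600 5.5213 0.0000
51.2317 41.2186 28.4780 12.2668 0.0000 0.0000

Δt=0.31980, u=1.12801, d=0.88652, q=0.54206, disc=e^(-rΔt)=0.98288
k=5 terminal: V=max(K-S,0) → 51.2317 41.2186 28.4780 12.2668 0.0000 0.0000
k=4: j=0 S=41.4637 intr=46.5263 cont=45.0199 V=46.5263[EX]; j=1 S=52.7585 intr=35.2315 cont=33.7251 V=35.2315[EX]; j=2 S=67.1300 intr=20.8600 cont=19.3535 V=20.8600[EX]; j=3 S=85.4164 intr=2.5736 cont=5.5213 V=5.5213[hold]; j=4 S=108.6840 intr=0.0000 cont=0.0000 V=0.0000[hold]  S*(4)=67.1300
k=3: j=0 S=46.7714 intr=41.2186 cont=39.7122 V=41.2186[EX]; j=1 S=59.5120 intr=28.4780 cont=26.9715 V=28.4780[EX]; j=2 S=75.7232 intr=12.2668 cont=12.3308 V=12.3308[hold]; j=3 S=96.3504 intr=0.0000 cont=2.4852 V=2.4852[hold]  S*(3)=59.5120
k=2: j=0 S=52.7585 intr=35.2315 cont=33.7251 V=35.2315[EX]; j=1 S=67.1300 intr=20.8600 cont=19.3876 V=20.8600[EX]; j=2 S=85.4164 intr=2.5736 cont=6.8742 V=6.8742[hold]  S*(2)=67.1300
k=1: j=0 S=59.5120 intr=28.4780 cont=26.9715 V=28.4780[EX]; j=1 S=75.7232 intr=12.2668 cont=13.0516 V=13.0516[hold]  S*(1)=59.5120
k=0: j=0 S=67.1300 intr=20.8600 cont=19.7716 V=20.8600[EX]  S*(0)=67.1300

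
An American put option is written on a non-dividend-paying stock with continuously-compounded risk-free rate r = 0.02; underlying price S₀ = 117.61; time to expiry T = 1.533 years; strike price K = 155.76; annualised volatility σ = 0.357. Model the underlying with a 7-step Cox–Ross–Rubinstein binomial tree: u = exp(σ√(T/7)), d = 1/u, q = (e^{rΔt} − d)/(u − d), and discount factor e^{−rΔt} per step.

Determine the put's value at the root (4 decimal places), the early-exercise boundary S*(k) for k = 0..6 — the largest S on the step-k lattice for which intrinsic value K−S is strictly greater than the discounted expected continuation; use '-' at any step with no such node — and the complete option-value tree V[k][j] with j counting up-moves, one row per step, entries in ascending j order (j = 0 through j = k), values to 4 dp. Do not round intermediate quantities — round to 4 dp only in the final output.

price = 45.4753
boundary = - - 84.2038 71.2485 84.2038 99.5149 117.6100
tree:
45.4753
58.0030 31.8512
71.5562 43.3459 19.2587
84.5115 56.8869 28.5658 9.0019
95.4736 71.5562 40.9678 14.9252 2.4437
104.7491 84.5115 56.2451 24.2187 4.6434 0.0000
112.5975 95.4736 71.5562 38.1500 8.8229 0.0000 0.0000
119.2383 104.7491 84.5115 56.2451 16.7646 0.0000 0.0000 0.0000

params: Δt=0.21900 u=1.18183 d=0.84614 q=0.47141 e^(-rΔt)=0.99563
t_7 payoffs: 119.2383 104.7491 84.5115 56.2451 16.7646 0.0000 0.0000 0.0000
t_6: node(6,0) S=43.1625 payoff=112.5975 vs cont=111.9167 → 112.5975 [stop]  node(6,1) S=60.2864 payoff=95.4736 vs cont=94.7929 → 95.4736 [stop]  node(6,2) S=84.2038 payoff=71.5562 vs cont=70.8754 → 71.5562 [stop]  node(6,3) S=117.6100 payoff=38.1500 vs cont=37.4693 → 38.1500 [stop]  node(6,4) S=164.2694 payoff=0.0000 vs cont=8.8229 → 8.8229 [wait]  node(6,5) S=229.4400 payoff=0.0000 vs cont=0.0000 → 0.0000 [wait]  node(6,6) S=320.4657 payoff=0.0000 vs cont=0.0000 → 0.0000 [wait]  ⇒ S*(6)=117.6100
t_5: node(5,0) S=51.0109 payoff=104.7491 vs cont=104.0683 → 104.7491 [stop]  node(5,1) S=71.2485 payoff=84.5115 vs cont=83.8308 → 84.5115 [stop]  node(5,2) S=99.5149 payoff=56.2451 vs cont=55.5644 → 56.2451 [stop]  node(5,3) S=138.9954 payoff=16.7646 vs cont=24.2187 → 24.2187 [wait]  node(5,4) S=194.1390 payoff=0.0000 vs cont=4.6434 → 4.6434 [wait]  node(5,5) S=271.1598 payoff=0.0000 vs cont=0.0000 → 0.0000 [wait]  ⇒ S*(5)=99.5149
t_4: node(4,0) S=60.2864 payoff=95.4736 vs cont=94.7929 → 95.4736 [stop]  node(4,1) S=84.2038 payoff=71.5562 vs cont=70.8754 → 71.5562 [stop]  node(4,2) S=117.6100 payoff=38.1500 vs cont=40.9678 → 40.9678 [wait]  node(4,3) S=164.2694 payoff=0.0000 vs cont=14.9252 → 14.9252 [wait]  node(4,4) S=229.4400 payoff=0.0000 vs cont=2.4437 → 2.4437 [wait]  ⇒ S*(4)=84.2038
t_3: node(3,0) S=71.2485 payoff=84.5115 vs cont=83.8308 → 84.5115 [stop]  node(3,1) S=99.5149 payoff=56.2451 vs cont=56.8869 → 56.8869 [wait]  node(3,2) S=138.9954 payoff=16.7646 vs cont=28.5658 → 28.5658 [wait]  node(3,3) S=194.1390 payoff=0.0000 vs cont=9.0019 → 9.0019 [wait]  ⇒ S*(3)=71.2485
t_2: node(2,0) S=84.2038 payoff=71.5562 vs cont=71.1767 → 71.5562 [stop]  node(2,1) S=117.6100 payoff=38.1500 vs cont=43.3459 → 43.3459 [wait]  node(2,2) S=164.2694 payoff=0.0000 vs cont=19.2587 → 19.2587 [wait]  ⇒ S*(2)=84.2038
t_1: node(1,0) S=99.5149 payoff=56.2451 vs cont=58.0030 → 58.0030 [wait]  node(1,1) S=138.9954 payoff=16.7646 vs cont=31.8512 → 31.8512 [wait]  ⇒ S*(1)=-
t_0: node(0,0) S=117.6100 payoff=38.1500 vs cont=45.4753 → 45.4753 [wait]  ⇒ S*(0)=-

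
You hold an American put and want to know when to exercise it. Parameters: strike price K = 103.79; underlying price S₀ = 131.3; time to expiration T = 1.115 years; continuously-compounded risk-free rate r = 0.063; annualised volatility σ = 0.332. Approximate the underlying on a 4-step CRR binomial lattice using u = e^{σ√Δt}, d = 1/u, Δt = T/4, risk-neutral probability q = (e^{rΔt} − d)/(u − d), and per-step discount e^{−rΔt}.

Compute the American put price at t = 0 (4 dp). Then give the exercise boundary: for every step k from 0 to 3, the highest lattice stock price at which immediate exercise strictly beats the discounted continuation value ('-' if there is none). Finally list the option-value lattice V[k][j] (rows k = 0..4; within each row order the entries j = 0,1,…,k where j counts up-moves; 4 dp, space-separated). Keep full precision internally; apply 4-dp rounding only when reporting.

Δt=0.27875, u=1.19159, d=0.83922, q=0.50657, disc=e^(-rΔt)=0.98259
k=4 terminal: V=max(K-S,0) → 38.6627 11.3172 0.0000 0.0000 0.0000
k=3: j=0 S=77.6048 intr=26.1852 cont=24.3785 V=26.1852[EX]; j=1 S=110.1893 intr=0.0000 cont=5.4871 V=5.4871[hold]; j=2 S=156.4553 intr=0.0000 cont=0.0000 V=0.0000[hold]; j=3 S=222.1473 intr=0.0000 cont=0.0000 V=0.0000[hold]  S*(3)=77.6048
k=2: j=0 S=92.4728 intr=11.3172 cont=15.4269 V=15.4269[hold]; j=1 S=131.3000 intr=0.0000 cont=2.6604 V=2.6604[hold]; j=2 S=186.4299 intr=0.0000 cont=0.0000 V=0.0000[hold]  S*(2)=-
k=1: j=0 S=110.1893 intr=0.0000 cont=8.8038 V=8.8038[hold]; j=1 S=156.4553 intr=0.0000 cont=1.2899 V=1.2899[hold]  S*(1)=-
k=0: j=0 S=131.3000 intr=0.0000 cont=4.9105 V=4.9105[hold]  S*(0)=-

price = 4.9105
boundary = - - - 77.6048
tree:
4.9105
8.8038 1.2899
15.4269 2.6604 0.0000
26.1852 5.4871 0.0000 0.0000
38.6627 11.3172 0.0000 0.0000 0.0000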